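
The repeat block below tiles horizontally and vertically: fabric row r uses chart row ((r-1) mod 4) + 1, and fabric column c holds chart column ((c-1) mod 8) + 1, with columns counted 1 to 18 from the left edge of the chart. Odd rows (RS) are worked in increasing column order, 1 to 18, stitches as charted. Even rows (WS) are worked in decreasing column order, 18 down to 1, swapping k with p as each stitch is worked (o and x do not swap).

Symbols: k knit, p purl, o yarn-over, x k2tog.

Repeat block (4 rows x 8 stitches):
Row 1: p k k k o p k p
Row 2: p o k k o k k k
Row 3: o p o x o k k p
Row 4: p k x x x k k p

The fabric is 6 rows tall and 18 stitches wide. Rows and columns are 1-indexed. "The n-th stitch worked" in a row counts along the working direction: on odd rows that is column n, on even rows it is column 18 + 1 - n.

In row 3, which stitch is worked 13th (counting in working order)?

Row 3: (3-1) mod 4 = 2, so use chart row 3. Odd row -> RS.
Chart row 3 tiled across columns 1-18: o p o x o k k p o p o x o k k p o p
RS: work column 1 to column 18, symbols as charted — the tiled row is the row as worked.
Stitch 13 in working order -> o

Result:
o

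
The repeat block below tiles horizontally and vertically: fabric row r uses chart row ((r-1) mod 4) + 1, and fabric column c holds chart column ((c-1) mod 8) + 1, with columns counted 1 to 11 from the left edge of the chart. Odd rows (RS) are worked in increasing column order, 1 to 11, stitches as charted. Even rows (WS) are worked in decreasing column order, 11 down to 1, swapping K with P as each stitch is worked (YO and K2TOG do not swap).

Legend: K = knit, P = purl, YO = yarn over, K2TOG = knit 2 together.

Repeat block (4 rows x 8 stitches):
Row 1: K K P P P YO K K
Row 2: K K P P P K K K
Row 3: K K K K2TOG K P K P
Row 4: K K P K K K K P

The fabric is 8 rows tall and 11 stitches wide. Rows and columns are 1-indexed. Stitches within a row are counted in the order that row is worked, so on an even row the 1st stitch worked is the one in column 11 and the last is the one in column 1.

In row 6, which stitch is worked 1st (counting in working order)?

Result:
K

Derivation:
Row 6 uses chart row ((6-1) mod 4)+1 = 2. Row 6 is even, so WS.
Chart row 2 tiled across columns 1-11: K K P P P K K K K K P
WS: work from column 11 back to column 1 (reverse the tiled row), swapping K<->P (YO and K2TOG unchanged).
Row 6 as worked: K P P P P P K K K P P
Counting 1 along the worked row gives K.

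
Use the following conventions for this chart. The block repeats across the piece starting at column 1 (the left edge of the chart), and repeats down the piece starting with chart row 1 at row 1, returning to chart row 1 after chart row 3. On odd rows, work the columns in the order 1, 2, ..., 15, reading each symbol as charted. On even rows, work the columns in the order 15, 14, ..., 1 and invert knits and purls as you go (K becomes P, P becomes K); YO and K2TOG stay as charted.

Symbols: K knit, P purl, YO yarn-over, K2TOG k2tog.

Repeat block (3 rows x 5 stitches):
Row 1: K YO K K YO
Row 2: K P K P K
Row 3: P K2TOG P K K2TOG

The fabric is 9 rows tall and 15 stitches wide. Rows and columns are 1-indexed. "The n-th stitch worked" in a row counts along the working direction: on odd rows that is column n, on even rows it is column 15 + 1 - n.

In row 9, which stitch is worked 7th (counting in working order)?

Stitch:
K2TOG

Derivation:
For row 9: chart row = ((9-1) mod 3) + 1 = 3; this is a RS (odd) row.
Chart row 3 tiled across columns 1-15: P K2TOG P K K2TOG P K2TOG P K K2TOG P K2TOG P K K2TOG
RS row: no reversal, no swap; stitch n worked = column n.
Stitch 7 in working order -> K2TOG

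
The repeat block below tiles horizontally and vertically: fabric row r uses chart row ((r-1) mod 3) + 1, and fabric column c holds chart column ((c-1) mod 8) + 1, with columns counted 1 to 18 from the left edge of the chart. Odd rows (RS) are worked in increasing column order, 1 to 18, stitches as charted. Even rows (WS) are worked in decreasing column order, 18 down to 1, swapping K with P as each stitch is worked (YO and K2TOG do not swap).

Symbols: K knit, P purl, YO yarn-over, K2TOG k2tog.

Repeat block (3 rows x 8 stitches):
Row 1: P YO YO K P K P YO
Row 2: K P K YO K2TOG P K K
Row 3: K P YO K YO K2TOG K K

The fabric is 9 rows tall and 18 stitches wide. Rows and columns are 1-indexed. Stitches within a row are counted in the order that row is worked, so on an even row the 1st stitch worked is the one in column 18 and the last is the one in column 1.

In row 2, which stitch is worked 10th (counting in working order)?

For row 2: chart row = ((2-1) mod 3) + 1 = 2; this is a WS (even) row.
Chart row 2 tiled across columns 1-18: K P K YO K2TOG P K K K P K YO K2TOG P K K K P
WS: work from column 18 back to column 1 (reverse the tiled row), swapping K<->P (YO and K2TOG unchanged).
Row 2 as worked: K P P P K K2TOG YO P K P P P K K2TOG YO P K P
The 10th stitch worked is P.

Stitch:
P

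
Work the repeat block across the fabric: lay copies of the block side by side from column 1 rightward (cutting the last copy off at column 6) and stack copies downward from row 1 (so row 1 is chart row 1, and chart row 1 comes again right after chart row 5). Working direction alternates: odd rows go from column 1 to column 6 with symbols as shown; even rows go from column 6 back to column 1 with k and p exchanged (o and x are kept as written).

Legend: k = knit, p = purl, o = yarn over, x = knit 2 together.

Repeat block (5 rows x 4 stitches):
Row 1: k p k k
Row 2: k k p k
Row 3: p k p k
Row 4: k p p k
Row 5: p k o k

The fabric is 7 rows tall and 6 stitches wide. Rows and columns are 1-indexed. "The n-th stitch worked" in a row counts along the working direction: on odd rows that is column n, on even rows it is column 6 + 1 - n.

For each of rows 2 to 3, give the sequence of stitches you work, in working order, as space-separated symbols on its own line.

Result:
p p p k p p
p k p k p k

Derivation:
Row 2: chart row 2, WS - tiled (columns 1-6): k k p k k k; work from column 6 back to 1 with k<->p swapped.
Row 3: chart row 3, RS - tile across columns 1-6 and work as-is.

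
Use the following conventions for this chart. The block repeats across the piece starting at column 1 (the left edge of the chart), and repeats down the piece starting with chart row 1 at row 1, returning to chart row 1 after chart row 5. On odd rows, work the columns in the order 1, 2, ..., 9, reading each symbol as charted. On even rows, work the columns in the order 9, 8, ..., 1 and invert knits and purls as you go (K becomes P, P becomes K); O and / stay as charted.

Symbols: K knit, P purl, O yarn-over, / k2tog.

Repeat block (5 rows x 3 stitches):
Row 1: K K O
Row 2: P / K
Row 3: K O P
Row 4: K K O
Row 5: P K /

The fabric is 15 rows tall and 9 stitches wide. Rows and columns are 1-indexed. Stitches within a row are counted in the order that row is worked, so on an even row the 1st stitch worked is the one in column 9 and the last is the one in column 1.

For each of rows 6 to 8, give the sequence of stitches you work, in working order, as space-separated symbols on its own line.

== ROWS AS WORKED ==
O P P O P P O P P
P / K P / K P / K
K O P K O P K O P

Derivation:
Row 6: chart row 1, WS - tiled (columns 1-9): K K O K K O K K O; work from column 9 back to 1 with K<->P swapped.
Row 7: chart row 2, RS - tile across columns 1-9 and work as-is.
Row 8: chart row 3, WS - tiled (columns 1-9): K O P K O P K O P; work from column 9 back to 1 with K<->P swapped.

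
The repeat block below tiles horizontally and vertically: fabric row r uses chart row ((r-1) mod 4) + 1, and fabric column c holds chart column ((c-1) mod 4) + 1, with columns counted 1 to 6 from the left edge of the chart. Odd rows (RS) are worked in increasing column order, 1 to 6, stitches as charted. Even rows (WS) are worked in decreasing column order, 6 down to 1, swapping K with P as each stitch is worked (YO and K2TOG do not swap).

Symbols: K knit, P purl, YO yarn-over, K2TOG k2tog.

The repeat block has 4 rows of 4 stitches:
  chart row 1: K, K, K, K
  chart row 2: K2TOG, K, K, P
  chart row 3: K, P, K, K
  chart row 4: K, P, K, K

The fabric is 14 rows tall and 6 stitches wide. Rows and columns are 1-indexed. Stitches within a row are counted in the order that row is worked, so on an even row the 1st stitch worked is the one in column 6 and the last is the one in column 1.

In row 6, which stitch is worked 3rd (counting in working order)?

Row 6: (6-1) mod 4 = 1, so use chart row 2. Even row -> WS.
Chart row 2 tiled across columns 1-6: K2TOG K K P K2TOG K
Wrong side: read the tiled row from column 6 down to 1 and exchange K with P (leave YO, K2TOG).
Row 6 as worked: P K2TOG K P P K2TOG
The 3rd stitch worked is K.

Stitch:
K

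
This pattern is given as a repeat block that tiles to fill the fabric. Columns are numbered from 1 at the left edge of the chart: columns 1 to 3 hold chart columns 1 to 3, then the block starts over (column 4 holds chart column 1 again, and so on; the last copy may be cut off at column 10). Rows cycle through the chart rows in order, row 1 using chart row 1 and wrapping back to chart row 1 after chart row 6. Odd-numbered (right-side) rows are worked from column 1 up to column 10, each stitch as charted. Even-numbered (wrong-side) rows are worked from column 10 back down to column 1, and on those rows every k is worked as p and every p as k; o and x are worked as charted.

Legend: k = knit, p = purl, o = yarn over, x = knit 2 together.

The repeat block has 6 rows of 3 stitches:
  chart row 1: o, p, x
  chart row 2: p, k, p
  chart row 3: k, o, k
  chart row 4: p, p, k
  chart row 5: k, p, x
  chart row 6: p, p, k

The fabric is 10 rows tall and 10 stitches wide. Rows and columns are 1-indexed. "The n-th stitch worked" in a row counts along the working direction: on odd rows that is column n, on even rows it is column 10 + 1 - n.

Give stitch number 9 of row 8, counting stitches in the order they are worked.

Stitch:
p

Derivation:
For row 8: chart row = ((8-1) mod 6) + 1 = 2; this is a WS (even) row.
Chart row 2 tiled across columns 1-10: p k p p k p p k p p
WS: work from column 10 back to column 1 (reverse the tiled row), swapping k<->p (o and x unchanged).
Row 8 as worked: k k p k k p k k p k
Stitch 9 in working order -> p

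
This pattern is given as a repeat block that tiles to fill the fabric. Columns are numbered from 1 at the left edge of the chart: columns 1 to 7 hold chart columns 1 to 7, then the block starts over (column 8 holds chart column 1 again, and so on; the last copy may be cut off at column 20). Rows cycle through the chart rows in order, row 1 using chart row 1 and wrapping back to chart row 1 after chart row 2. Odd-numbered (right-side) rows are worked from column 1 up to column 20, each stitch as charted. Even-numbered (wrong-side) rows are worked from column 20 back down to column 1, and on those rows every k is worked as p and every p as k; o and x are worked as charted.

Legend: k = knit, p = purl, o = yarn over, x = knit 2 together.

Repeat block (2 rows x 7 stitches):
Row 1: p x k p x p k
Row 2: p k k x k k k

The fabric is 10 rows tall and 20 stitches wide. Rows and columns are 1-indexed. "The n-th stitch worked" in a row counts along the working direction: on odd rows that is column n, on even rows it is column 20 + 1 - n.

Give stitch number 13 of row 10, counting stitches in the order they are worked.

== STITCH ==
k

Derivation:
For row 10: chart row = ((10-1) mod 2) + 1 = 2; this is a WS (even) row.
Chart row 2 tiled across columns 1-20: p k k x k k k p k k x k k k p k k x k k
WS: work from column 20 back to column 1 (reverse the tiled row), swapping k<->p (o and x unchanged).
Row 10 as worked: p p x p p k p p p x p p k p p p x p p k
Stitch 13 in working order -> k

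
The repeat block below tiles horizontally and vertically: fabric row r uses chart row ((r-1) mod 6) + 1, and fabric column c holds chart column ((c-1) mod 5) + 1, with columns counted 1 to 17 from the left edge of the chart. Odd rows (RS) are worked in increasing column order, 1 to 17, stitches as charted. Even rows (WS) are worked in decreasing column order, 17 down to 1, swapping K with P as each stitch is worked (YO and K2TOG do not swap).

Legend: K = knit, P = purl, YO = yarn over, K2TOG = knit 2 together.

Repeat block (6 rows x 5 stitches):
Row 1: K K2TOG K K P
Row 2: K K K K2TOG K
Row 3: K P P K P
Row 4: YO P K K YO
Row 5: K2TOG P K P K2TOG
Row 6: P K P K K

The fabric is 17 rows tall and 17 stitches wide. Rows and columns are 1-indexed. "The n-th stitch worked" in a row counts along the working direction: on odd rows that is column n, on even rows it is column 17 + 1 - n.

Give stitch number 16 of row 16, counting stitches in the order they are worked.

Result:
K

Derivation:
Row 16 uses chart row ((16-1) mod 6)+1 = 4. Row 16 is even, so WS.
Chart row 4 tiled across columns 1-17: YO P K K YO YO P K K YO YO P K K YO YO P
WS: work from column 17 back to column 1 (reverse the tiled row), swapping K<->P (YO and K2TOG unchanged).
Row 16 as worked: K YO YO P P K YO YO P P K YO YO P P K YO
The 16th stitch worked is K.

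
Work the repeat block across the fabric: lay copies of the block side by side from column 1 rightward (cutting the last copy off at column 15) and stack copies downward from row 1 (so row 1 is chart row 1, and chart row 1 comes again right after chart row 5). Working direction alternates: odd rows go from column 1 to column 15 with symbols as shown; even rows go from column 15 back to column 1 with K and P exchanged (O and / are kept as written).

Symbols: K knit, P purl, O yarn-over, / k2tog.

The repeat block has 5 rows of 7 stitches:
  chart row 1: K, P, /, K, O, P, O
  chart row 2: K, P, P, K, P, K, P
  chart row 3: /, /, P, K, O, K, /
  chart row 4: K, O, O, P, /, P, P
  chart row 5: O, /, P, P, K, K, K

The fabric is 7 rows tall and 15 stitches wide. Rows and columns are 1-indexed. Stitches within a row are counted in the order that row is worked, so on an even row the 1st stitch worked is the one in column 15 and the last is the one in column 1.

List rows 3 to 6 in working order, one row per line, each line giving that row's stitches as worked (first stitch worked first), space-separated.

Row 3: chart row 3, RS - tile across columns 1-15 and work as-is.
Row 4: chart row 4, WS - tiled (columns 1-15): K O O P / P P K O O P / P P K; work from column 15 back to 1 with K<->P swapped.
Row 5: chart row 5, RS - tile across columns 1-15 and work as-is.
Row 6: chart row 1, WS - tiled (columns 1-15): K P / K O P O K P / K O P O K; work from column 15 back to 1 with K<->P swapped.

Rows as worked:
/ / P K O K / / / P K O K / /
P K K / K O O P K K / K O O P
O / P P K K K O / P P K K K O
P O K O P / K P O K O P / K P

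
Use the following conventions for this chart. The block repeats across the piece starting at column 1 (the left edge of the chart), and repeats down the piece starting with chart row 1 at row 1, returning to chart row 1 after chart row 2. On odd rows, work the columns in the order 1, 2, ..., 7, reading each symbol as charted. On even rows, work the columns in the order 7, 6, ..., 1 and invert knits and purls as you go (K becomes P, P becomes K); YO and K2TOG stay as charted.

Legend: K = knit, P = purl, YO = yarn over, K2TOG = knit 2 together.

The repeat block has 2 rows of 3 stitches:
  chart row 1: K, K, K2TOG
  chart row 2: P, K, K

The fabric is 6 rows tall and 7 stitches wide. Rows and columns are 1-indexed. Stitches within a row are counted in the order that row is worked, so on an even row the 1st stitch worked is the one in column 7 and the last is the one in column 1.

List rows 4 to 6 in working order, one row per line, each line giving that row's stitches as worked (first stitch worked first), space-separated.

Row 4: chart row 2, WS - tiled (columns 1-7): P K K P K K P; work from column 7 back to 1 with K<->P swapped.
Row 5: chart row 1, RS - tile across columns 1-7 and work as-is.
Row 6: chart row 2, WS - tiled (columns 1-7): P K K P K K P; work from column 7 back to 1 with K<->P swapped.

Result:
K P P K P P K
K K K2TOG K K K2TOG K
K P P K P P K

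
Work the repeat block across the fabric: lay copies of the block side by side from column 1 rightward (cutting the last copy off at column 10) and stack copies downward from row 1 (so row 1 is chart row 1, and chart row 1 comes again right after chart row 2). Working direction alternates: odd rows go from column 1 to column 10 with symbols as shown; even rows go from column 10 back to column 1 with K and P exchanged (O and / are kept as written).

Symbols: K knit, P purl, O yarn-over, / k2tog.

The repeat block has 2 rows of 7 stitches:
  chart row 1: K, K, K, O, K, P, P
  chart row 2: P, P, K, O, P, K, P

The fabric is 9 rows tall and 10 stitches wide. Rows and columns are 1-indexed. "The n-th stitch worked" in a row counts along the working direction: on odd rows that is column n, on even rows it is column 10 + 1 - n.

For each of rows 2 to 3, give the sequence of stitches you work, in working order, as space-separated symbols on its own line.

== ROWS AS WORKED ==
P K K K P K O P K K
K K K O K P P K K K

Derivation:
Row 2: chart row 2, WS - tiled (columns 1-10): P P K O P K P P P K; work from column 10 back to 1 with K<->P swapped.
Row 3: chart row 1, RS - tile across columns 1-10 and work as-is.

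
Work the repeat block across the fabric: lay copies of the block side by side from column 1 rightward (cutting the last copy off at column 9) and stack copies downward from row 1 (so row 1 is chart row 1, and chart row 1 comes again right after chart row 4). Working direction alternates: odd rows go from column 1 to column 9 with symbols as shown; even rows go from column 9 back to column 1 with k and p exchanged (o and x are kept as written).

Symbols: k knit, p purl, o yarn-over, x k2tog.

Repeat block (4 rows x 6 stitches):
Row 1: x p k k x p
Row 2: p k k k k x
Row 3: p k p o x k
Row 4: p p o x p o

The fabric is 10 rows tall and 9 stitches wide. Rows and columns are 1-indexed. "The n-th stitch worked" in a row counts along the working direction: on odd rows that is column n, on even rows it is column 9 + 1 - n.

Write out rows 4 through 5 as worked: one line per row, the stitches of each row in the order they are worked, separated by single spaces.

== ROWS AS WORKED ==
o k k o k x o k k
x p k k x p x p k

Derivation:
Row 4: chart row 4, WS - tiled (columns 1-9): p p o x p o p p o; work from column 9 back to 1 with k<->p swapped.
Row 5: chart row 1, RS - tile across columns 1-9 and work as-is.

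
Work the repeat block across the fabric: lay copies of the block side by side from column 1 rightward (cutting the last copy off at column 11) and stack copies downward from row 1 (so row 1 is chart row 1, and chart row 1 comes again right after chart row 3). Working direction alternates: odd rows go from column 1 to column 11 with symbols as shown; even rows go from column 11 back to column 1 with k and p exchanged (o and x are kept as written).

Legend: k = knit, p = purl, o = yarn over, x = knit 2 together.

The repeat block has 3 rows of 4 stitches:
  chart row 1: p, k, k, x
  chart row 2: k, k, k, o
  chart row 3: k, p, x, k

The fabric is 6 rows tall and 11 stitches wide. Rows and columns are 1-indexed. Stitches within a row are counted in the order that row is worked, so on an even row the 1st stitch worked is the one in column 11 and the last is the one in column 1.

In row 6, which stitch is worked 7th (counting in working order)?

For row 6: chart row = ((6-1) mod 3) + 1 = 3; this is a WS (even) row.
Chart row 3 tiled across columns 1-11: k p x k k p x k k p x
Wrong side: read the tiled row from column 11 down to 1 and exchange k with p (leave o, x).
Row 6 as worked: x k p p x k p p x k p
The 7th stitch worked is p.

Stitch:
p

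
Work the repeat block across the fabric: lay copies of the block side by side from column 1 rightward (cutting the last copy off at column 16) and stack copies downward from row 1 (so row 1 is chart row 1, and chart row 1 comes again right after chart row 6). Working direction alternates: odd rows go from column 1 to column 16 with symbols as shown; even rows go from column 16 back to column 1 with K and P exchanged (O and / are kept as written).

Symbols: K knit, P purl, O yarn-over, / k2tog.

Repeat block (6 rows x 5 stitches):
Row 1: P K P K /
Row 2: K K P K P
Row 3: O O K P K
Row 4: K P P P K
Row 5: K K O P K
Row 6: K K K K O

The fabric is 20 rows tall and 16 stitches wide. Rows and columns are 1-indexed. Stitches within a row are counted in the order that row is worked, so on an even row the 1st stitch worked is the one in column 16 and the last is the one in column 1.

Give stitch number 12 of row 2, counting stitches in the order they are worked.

Result:
K

Derivation:
Row 2 uses chart row ((2-1) mod 6)+1 = 2. Row 2 is even, so WS.
Chart row 2 tiled across columns 1-16: K K P K P K K P K P K K P K P K
WS row: flip the tiled sequence (start at column 16) and apply K<->P; O and / stay.
Row 2 as worked: P K P K P P K P K P P K P K P P
Counting 12 along the worked row gives K.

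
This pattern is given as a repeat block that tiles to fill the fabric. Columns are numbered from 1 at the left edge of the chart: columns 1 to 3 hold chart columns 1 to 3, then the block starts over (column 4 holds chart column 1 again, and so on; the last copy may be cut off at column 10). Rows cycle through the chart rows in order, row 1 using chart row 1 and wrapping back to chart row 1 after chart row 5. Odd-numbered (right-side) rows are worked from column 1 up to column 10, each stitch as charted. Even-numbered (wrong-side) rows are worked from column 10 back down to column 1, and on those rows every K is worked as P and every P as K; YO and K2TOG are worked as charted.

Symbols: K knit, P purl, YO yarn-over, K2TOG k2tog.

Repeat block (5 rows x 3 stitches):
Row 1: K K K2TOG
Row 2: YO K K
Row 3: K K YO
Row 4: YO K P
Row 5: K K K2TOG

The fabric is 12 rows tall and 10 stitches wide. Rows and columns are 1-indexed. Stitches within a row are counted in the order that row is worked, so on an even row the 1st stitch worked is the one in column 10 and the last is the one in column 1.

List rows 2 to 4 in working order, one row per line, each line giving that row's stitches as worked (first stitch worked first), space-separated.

Result:
YO P P YO P P YO P P YO
K K YO K K YO K K YO K
YO K P YO K P YO K P YO

Derivation:
Row 2: chart row 2, WS - tiled (columns 1-10): YO K K YO K K YO K K YO; work from column 10 back to 1 with K<->P swapped.
Row 3: chart row 3, RS - tile across columns 1-10 and work as-is.
Row 4: chart row 4, WS - tiled (columns 1-10): YO K P YO K P YO K P YO; work from column 10 back to 1 with K<->P swapped.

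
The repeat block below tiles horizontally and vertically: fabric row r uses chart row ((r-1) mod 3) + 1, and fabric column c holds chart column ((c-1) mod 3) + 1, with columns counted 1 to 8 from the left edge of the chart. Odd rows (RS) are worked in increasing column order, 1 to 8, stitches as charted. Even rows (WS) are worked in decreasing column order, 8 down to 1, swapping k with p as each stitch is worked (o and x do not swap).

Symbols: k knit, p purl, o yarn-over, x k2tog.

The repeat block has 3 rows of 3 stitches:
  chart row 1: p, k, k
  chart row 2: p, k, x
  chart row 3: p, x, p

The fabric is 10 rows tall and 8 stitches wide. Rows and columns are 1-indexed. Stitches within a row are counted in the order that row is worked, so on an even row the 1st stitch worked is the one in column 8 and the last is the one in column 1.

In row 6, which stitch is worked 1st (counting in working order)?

For row 6: chart row = ((6-1) mod 3) + 1 = 3; this is a WS (even) row.
Chart row 3 tiled across columns 1-8: p x p p x p p x
WS: work from column 8 back to column 1 (reverse the tiled row), swapping k<->p (o and x unchanged).
Row 6 as worked: x k k x k k x k
Stitch 1 in working order -> x

Result:
x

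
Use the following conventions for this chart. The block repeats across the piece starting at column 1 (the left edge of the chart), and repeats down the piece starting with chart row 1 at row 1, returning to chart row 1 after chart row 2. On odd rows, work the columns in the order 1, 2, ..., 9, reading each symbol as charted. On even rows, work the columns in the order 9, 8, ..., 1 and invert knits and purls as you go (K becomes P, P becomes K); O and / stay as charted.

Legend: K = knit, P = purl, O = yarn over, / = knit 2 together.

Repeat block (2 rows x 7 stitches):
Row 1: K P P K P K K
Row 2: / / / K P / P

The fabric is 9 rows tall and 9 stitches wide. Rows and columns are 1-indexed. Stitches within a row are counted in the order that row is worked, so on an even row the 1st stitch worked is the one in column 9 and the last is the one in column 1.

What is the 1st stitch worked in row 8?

Row 8: (8-1) mod 2 = 1, so use chart row 2. Even row -> WS.
Chart row 2 tiled across columns 1-9: / / / K P / P / /
WS: work from column 9 back to column 1 (reverse the tiled row), swapping K<->P (O and / unchanged).
Row 8 as worked: / / K / K P / / /
Counting 1 along the worked row gives /.

== STITCH ==
/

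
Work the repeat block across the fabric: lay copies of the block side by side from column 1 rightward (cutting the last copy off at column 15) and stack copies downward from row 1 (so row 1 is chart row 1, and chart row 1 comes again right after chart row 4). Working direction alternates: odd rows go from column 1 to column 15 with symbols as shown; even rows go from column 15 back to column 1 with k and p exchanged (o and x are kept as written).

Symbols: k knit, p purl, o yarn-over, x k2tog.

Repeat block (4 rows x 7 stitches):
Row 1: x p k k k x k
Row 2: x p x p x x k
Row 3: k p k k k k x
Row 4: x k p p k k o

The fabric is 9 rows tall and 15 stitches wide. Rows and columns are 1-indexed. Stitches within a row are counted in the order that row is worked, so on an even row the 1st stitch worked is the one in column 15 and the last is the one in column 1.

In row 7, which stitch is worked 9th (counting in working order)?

Row 7: (7-1) mod 4 = 2, so use chart row 3. Odd row -> RS.
Chart row 3 tiled across columns 1-15: k p k k k k x k p k k k k x k
RS: work column 1 to column 15, symbols as charted — the tiled row is the row as worked.
The 9th stitch worked is p.

== STITCH ==
p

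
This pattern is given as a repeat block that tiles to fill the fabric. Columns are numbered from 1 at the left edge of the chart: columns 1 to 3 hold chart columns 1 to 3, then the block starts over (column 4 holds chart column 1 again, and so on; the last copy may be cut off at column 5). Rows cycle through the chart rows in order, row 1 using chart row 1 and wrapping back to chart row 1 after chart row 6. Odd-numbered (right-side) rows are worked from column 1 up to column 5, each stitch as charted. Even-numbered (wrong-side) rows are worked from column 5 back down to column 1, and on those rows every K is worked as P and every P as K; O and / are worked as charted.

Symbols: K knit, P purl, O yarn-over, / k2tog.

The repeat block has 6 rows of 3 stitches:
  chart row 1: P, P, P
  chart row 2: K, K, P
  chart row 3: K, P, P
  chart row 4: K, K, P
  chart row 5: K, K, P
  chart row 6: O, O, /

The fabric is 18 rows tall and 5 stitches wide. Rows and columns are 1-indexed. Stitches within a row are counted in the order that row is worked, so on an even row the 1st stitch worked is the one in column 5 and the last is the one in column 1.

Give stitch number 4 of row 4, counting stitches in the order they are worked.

Stitch:
P

Derivation:
Row 4 uses chart row ((4-1) mod 6)+1 = 4. Row 4 is even, so WS.
Chart row 4 tiled across columns 1-5: K K P K K
WS row: flip the tiled sequence (start at column 5) and apply K<->P; O and / stay.
Row 4 as worked: P P K P P
Counting 4 along the worked row gives P.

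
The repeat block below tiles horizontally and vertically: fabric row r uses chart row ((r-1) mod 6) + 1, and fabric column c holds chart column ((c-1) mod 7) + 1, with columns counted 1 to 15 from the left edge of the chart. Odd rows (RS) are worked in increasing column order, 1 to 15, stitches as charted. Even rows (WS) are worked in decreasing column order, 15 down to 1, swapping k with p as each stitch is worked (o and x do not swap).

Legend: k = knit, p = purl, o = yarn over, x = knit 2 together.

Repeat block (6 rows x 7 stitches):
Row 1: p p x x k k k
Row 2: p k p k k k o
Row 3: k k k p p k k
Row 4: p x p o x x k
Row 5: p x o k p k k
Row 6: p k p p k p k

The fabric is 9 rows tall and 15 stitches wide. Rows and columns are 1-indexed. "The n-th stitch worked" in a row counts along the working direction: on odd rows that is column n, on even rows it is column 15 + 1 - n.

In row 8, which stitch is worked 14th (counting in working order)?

Row 8: (8-1) mod 6 = 1, so use chart row 2. Even row -> WS.
Chart row 2 tiled across columns 1-15: p k p k k k o p k p k k k o p
Wrong side: read the tiled row from column 15 down to 1 and exchange k with p (leave o, x).
Row 8 as worked: k o p p p k p k o p p p k p k
The 14th stitch worked is p.

Stitch:
p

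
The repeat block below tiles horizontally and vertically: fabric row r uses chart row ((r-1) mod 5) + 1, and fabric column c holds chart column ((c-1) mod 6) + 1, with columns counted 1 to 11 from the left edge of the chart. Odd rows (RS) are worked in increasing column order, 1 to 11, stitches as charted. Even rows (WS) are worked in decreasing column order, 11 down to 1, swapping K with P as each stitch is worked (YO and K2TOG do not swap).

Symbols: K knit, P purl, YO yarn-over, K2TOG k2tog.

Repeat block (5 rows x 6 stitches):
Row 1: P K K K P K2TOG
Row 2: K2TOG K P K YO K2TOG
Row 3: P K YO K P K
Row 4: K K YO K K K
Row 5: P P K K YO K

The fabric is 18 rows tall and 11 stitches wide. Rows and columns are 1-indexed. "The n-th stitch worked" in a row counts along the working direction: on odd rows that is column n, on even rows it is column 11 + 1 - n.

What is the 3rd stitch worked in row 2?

== STITCH ==
K

Derivation:
Row 2: (2-1) mod 5 = 1, so use chart row 2. Even row -> WS.
Chart row 2 tiled across columns 1-11: K2TOG K P K YO K2TOG K2TOG K P K YO
Wrong side: read the tiled row from column 11 down to 1 and exchange K with P (leave YO, K2TOG).
Row 2 as worked: YO P K P K2TOG K2TOG YO P K P K2TOG
Stitch 3 in working order -> K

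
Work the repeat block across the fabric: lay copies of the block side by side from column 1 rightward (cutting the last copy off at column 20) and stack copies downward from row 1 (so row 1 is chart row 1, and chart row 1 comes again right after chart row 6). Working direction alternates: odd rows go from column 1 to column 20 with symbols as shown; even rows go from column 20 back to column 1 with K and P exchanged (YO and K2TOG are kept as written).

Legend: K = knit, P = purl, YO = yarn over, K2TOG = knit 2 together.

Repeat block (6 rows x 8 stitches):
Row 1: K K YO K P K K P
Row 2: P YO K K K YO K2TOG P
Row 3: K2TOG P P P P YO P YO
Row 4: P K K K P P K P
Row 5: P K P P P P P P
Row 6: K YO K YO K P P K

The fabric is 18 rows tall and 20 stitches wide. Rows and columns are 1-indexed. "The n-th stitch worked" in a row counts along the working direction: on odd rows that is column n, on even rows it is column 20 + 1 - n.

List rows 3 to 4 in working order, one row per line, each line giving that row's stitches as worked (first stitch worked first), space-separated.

Result:
K2TOG P P P P YO P YO K2TOG P P P P YO P YO K2TOG P P P
P P P K K P K K P P P K K P K K P P P K

Derivation:
Row 3: chart row 3, RS - tile across columns 1-20 and work as-is.
Row 4: chart row 4, WS - tiled (columns 1-20): P K K K P P K P P K K K P P K P P K K K; work from column 20 back to 1 with K<->P swapped.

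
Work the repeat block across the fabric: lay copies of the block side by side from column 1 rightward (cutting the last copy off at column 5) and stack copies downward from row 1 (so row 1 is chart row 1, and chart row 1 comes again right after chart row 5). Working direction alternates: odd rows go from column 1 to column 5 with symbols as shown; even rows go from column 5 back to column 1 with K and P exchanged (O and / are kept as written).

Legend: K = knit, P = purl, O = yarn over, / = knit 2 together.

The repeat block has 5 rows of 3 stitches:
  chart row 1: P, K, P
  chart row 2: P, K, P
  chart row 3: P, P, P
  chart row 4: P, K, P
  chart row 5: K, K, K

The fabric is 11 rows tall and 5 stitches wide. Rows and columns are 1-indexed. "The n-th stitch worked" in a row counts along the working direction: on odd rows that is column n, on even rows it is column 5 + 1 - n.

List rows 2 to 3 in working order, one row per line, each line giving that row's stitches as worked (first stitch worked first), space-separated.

Row 2: chart row 2, WS - tiled (columns 1-5): P K P P K; work from column 5 back to 1 with K<->P swapped.
Row 3: chart row 3, RS - tile across columns 1-5 and work as-is.

== ROWS AS WORKED ==
P K K P K
P P P P P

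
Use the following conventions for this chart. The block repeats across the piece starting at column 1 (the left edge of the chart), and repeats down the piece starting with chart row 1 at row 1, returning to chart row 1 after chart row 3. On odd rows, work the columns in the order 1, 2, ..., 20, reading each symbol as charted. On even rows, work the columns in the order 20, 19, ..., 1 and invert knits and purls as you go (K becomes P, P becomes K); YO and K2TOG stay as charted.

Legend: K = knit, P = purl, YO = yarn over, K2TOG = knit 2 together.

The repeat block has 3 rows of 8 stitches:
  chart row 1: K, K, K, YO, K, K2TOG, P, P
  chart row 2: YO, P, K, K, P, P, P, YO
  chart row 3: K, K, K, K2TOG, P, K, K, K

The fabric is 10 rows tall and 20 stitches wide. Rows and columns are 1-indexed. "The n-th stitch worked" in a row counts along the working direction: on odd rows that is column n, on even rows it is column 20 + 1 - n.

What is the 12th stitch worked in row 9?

For row 9: chart row = ((9-1) mod 3) + 1 = 3; this is a RS (odd) row.
Chart row 3 tiled across columns 1-20: K K K K2TOG P K K K K K K K2TOG P K K K K K K K2TOG
RS row: no reversal, no swap; stitch n worked = column n.
Counting 12 along the worked row gives K2TOG.

Result:
K2TOG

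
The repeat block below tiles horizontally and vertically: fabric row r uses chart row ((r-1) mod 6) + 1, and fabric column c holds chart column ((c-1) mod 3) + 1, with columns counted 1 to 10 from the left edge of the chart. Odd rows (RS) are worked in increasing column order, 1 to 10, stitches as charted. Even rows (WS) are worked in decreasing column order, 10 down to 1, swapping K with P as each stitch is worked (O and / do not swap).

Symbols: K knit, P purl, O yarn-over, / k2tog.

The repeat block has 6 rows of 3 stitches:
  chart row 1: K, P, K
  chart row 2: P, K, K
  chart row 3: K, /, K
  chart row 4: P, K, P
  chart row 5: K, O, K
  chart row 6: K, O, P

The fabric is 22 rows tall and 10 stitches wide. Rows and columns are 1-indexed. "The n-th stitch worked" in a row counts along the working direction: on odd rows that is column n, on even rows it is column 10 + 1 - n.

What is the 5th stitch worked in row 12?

Row 12: (12-1) mod 6 = 5, so use chart row 6. Even row -> WS.
Chart row 6 tiled across columns 1-10: K O P K O P K O P K
WS: work from column 10 back to column 1 (reverse the tiled row), swapping K<->P (O and / unchanged).
Row 12 as worked: P K O P K O P K O P
Counting 5 along the worked row gives K.

Result:
K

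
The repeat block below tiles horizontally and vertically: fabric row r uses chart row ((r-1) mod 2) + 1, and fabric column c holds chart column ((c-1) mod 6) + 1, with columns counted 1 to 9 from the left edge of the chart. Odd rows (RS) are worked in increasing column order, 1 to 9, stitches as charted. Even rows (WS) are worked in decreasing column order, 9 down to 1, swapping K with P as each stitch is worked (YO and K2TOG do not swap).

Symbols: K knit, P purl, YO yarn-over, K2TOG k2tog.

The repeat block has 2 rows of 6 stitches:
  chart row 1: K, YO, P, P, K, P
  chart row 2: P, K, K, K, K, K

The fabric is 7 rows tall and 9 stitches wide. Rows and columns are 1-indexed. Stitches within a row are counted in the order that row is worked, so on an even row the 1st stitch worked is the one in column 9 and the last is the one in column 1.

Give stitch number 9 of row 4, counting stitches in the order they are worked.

Stitch:
K

Derivation:
Row 4 uses chart row ((4-1) mod 2)+1 = 2. Row 4 is even, so WS.
Chart row 2 tiled across columns 1-9: P K K K K K P K K
WS row: flip the tiled sequence (start at column 9) and apply K<->P; YO and K2TOG stay.
Row 4 as worked: P P K P P P P P K
Stitch 9 in working order -> K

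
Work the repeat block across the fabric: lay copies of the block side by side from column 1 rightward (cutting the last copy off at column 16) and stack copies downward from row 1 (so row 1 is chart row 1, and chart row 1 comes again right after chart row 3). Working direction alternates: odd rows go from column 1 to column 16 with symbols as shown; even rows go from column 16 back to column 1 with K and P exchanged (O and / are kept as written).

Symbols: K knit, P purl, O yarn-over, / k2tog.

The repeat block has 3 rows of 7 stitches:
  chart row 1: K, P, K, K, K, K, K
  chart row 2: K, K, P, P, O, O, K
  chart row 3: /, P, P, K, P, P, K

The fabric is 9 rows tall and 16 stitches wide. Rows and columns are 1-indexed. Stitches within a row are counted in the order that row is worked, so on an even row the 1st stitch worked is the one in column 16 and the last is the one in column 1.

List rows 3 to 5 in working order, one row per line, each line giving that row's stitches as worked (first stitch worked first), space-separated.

Row 3: chart row 3, RS - tile across columns 1-16 and work as-is.
Row 4: chart row 1, WS - tiled (columns 1-16): K P K K K K K K P K K K K K K P; work from column 16 back to 1 with K<->P swapped.
Row 5: chart row 2, RS - tile across columns 1-16 and work as-is.

Result:
/ P P K P P K / P P K P P K / P
K P P P P P P K P P P P P P K P
K K P P O O K K K P P O O K K K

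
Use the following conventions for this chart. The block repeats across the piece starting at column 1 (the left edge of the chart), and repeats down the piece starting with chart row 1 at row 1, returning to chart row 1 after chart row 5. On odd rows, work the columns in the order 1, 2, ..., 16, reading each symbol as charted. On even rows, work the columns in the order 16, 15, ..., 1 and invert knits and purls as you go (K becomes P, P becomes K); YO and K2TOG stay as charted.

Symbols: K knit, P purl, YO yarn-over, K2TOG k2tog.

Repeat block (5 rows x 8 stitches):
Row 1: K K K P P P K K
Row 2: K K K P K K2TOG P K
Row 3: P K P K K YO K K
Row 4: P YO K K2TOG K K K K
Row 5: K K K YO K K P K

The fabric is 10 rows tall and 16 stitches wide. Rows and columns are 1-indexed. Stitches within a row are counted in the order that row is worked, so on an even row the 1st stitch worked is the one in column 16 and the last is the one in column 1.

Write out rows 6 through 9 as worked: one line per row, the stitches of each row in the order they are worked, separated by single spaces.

Rows as worked:
P P K K K P P P P P K K K P P P
K K K P K K2TOG P K K K K P K K2TOG P K
P P YO P P K P K P P YO P P K P K
P YO K K2TOG K K K K P YO K K2TOG K K K K

Derivation:
Row 6: chart row 1, WS - tiled (columns 1-16): K K K P P P K K K K K P P P K K; work from column 16 back to 1 with K<->P swapped.
Row 7: chart row 2, RS - tile across columns 1-16 and work as-is.
Row 8: chart row 3, WS - tiled (columns 1-16): P K P K K YO K K P K P K K YO K K; work from column 16 back to 1 with K<->P swapped.
Row 9: chart row 4, RS - tile across columns 1-16 and work as-is.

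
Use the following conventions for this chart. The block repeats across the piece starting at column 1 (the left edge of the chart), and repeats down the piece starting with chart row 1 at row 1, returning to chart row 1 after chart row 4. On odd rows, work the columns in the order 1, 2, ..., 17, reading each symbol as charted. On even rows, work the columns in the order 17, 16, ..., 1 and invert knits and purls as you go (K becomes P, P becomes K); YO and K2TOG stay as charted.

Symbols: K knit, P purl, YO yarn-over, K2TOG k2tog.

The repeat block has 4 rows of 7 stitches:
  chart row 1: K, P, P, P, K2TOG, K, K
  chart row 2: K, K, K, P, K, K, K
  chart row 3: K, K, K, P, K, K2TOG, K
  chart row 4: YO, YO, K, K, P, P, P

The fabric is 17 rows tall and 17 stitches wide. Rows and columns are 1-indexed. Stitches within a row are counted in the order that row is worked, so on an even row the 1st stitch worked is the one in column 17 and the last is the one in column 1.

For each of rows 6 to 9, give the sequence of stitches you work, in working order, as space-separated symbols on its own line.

== ROWS AS WORKED ==
P P P P P P K P P P P P P K P P P
K K K P K K2TOG K K K K P K K2TOG K K K K
P YO YO K K K P P YO YO K K K P P YO YO
K P P P K2TOG K K K P P P K2TOG K K K P P

Derivation:
Row 6: chart row 2, WS - tiled (columns 1-17): K K K P K K K K K K P K K K K K K; work from column 17 back to 1 with K<->P swapped.
Row 7: chart row 3, RS - tile across columns 1-17 and work as-is.
Row 8: chart row 4, WS - tiled (columns 1-17): YO YO K K P P P YO YO K K P P P YO YO K; work from column 17 back to 1 with K<->P swapped.
Row 9: chart row 1, RS - tile across columns 1-17 and work as-is.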